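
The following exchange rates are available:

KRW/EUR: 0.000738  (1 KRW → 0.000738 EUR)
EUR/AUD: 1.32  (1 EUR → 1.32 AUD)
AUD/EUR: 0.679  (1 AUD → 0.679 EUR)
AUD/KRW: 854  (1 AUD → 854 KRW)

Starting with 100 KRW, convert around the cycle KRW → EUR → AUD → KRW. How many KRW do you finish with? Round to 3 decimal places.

83.193

100 KRW × 0.000738 = 0.0738 EUR
0.0738 EUR × 1.32 = 0.097416 AUD
0.097416 AUD × 854 = 83.193264 KRW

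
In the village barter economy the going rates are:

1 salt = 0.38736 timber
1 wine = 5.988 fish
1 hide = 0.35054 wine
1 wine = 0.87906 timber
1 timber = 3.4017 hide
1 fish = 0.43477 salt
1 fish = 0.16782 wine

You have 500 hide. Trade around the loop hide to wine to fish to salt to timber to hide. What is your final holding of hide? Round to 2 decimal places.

601.26

500 hide × 0.35054 = 175.27 wine
175.27 wine × 5.988 = 1049.51676 fish
1049.51676 fish × 0.43477 = 456.2984017452 salt
456.2984017452 salt × 0.38736 = 176.751748900020672 timber
176.751748900020672 timber × 3.4017 = 601.2564242332003199424 hide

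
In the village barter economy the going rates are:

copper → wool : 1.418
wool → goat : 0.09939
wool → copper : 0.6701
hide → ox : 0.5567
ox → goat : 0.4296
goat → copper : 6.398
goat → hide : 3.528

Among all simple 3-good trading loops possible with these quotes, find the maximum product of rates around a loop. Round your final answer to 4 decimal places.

0.9017

copper→wool→goat→copper: 1.418 × 0.09939 × 6.398 = 0.90170
ox→goat→hide→ox: 0.4296 × 3.528 × 0.5567 = 0.84375
Maximum is copper→wool→goat→copper at 0.9017; no arbitrage — every cycle loses value.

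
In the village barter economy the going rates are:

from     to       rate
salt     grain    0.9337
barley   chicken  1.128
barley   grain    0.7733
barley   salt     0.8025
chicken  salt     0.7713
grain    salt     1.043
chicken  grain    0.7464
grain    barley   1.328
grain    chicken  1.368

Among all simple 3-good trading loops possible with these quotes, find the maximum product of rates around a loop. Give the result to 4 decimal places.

1.1181

chicken→grain→barley→chicken: 0.7464 × 1.328 × 1.128 = 1.11810
grain→barley→salt→grain: 1.328 × 0.8025 × 0.9337 = 0.99506
chicken→salt→grain→chicken: 0.7713 × 0.9337 × 1.368 = 0.98518
Maximum is chicken→grain→barley→chicken at 1.1181; arbitrage exists.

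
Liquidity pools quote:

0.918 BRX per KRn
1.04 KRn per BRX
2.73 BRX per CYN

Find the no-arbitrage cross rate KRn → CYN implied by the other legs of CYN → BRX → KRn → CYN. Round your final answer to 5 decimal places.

Known legs of the cycle: 2.73 × 1.04 = 2.8392
For no arbitrage the full-cycle product must be 1, so the missing rate is 1 / 2.8392 ≈ 0.3522119.

0.35221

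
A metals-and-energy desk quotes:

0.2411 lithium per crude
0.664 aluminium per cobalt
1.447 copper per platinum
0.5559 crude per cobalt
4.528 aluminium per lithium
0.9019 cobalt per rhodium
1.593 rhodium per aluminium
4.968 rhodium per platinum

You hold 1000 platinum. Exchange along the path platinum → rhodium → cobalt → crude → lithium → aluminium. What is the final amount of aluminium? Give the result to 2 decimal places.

1000 platinum × 4.968 = 4968 rhodium
4968 rhodium × 0.9019 = 4480.6392 cobalt
4480.6392 cobalt × 0.5559 = 2490.78733128 crude
2490.78733128 crude × 0.2411 = 600.528825571608 lithium
600.528825571608 lithium × 4.528 = 2719.194522188241024 aluminium

2719.19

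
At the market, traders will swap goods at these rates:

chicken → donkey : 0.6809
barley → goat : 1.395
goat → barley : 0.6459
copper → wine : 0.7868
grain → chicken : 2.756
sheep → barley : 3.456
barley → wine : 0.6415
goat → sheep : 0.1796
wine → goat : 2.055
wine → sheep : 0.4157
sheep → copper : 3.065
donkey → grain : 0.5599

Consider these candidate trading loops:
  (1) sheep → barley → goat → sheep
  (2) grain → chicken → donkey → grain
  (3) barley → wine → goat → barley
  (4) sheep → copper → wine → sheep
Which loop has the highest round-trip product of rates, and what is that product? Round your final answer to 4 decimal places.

(1) 3.456 × 1.395 × 0.1796 = 0.86587
(2) 2.756 × 0.6809 × 0.5599 = 1.05069
(3) 0.6415 × 2.055 × 0.6459 = 0.85148
(4) 3.065 × 0.7868 × 0.4157 = 1.00248
Highest is cycle (2) at 1.0507 (>1, arbitrage).

1.0507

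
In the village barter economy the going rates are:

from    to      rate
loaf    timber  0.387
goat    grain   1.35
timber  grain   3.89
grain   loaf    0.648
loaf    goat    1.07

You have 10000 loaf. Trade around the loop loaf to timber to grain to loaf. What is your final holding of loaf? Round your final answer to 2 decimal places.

10000 loaf × 0.387 = 3870 timber
3870 timber × 3.89 = 15054.3 grain
15054.3 grain × 0.648 = 9755.1864 loaf

9755.19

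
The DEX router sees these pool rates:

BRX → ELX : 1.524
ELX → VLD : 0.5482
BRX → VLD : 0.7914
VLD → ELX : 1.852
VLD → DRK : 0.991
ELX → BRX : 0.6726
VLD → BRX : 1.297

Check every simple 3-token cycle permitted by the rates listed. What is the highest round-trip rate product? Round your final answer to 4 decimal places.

1.0836

VLD→BRX→ELX→VLD: 1.297 × 1.524 × 0.5482 = 1.08359
VLD→ELX→BRX→VLD: 1.852 × 0.6726 × 0.7914 = 0.98581
Maximum is VLD→BRX→ELX→VLD at 1.0836; arbitrage exists.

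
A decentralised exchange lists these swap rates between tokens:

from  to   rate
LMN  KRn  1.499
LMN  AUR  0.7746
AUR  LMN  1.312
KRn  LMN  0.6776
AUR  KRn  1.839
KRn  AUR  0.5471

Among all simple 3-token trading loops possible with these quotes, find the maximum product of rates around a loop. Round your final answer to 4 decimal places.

KRn→AUR→LMN→KRn: 0.5471 × 1.312 × 1.499 = 1.07598
KRn→LMN→AUR→KRn: 0.6776 × 0.7746 × 1.839 = 0.96523
Maximum is KRn→AUR→LMN→KRn at 1.0760; arbitrage exists.

1.0760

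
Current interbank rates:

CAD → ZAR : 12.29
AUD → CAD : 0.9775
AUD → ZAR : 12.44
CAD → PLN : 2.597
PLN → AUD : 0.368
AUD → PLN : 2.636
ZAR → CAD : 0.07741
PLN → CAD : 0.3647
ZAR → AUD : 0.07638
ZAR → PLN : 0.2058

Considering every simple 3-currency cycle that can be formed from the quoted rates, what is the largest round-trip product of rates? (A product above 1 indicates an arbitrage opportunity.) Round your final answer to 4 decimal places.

PLN→AUD→ZAR→PLN: 0.368 × 12.44 × 0.2058 = 0.94214
CAD→PLN→AUD→CAD: 2.597 × 0.368 × 0.9775 = 0.93419
CAD→ZAR→PLN→CAD: 12.29 × 0.2058 × 0.3647 = 0.92243
CAD→ZAR→AUD→CAD: 12.29 × 0.07638 × 0.9775 = 0.91759
Maximum is PLN→AUD→ZAR→PLN at 0.9421; no arbitrage — every cycle loses value.

0.9421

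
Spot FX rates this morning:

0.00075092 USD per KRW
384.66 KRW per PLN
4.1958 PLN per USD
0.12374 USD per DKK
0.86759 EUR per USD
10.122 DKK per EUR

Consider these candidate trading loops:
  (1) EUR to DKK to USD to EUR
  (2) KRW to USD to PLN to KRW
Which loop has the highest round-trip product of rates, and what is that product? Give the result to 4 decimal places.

1.2120

(1) 10.122 × 0.12374 × 0.86759 = 1.08665
(2) 0.00075092 × 4.1958 × 384.66 = 1.21195
Highest is cycle (2) at 1.2120 (>1, arbitrage).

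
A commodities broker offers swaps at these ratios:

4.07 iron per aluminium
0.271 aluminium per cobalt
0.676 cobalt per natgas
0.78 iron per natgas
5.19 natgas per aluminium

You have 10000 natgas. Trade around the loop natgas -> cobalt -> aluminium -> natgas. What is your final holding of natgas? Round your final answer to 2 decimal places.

10000 natgas × 0.676 = 6760 cobalt
6760 cobalt × 0.271 = 1831.96 aluminium
1831.96 aluminium × 5.19 = 9507.8724 natgas

9507.87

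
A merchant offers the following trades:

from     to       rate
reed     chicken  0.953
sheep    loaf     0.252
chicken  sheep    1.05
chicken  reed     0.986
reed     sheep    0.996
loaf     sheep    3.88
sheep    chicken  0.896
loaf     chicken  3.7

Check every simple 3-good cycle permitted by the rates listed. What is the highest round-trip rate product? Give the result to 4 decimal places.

0.9790

sheep→loaf→chicken→sheep: 0.252 × 3.7 × 1.05 = 0.97902
sheep→chicken→reed→sheep: 0.896 × 0.986 × 0.996 = 0.87992
Maximum is sheep→loaf→chicken→sheep at 0.9790; no arbitrage — every cycle loses value.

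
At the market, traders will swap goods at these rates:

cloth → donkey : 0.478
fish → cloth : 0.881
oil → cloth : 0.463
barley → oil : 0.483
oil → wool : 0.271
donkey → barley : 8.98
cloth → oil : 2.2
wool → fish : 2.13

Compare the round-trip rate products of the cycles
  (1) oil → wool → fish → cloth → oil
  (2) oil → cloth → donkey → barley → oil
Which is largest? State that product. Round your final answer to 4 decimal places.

(1) 0.271 × 2.13 × 0.881 × 2.2 = 1.11879
(2) 0.463 × 0.478 × 8.98 × 0.483 = 0.95991
Highest is cycle (1) at 1.1188 (>1, arbitrage).

1.1188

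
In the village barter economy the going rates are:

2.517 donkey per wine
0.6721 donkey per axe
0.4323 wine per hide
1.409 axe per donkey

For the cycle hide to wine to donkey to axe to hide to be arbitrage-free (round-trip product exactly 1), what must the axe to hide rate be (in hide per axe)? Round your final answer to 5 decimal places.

Known legs of the cycle: 0.4323 × 2.517 × 1.409 = 1.5331316319
For no arbitrage the full-cycle product must be 1, so the missing rate is 1 / 1.5331316319 ≈ 0.6522597.

0.65226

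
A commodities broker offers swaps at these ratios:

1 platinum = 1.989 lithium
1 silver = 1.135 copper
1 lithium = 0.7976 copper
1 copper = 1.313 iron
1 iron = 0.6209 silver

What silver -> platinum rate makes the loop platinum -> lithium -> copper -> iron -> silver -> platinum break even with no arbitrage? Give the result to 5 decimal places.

0.77320

Known legs of the cycle: 1.989 × 0.7976 × 1.313 × 0.6209 = 1.29332095526088
For no arbitrage the full-cycle product must be 1, so the missing rate is 1 / 1.29332095526088 ≈ 0.7732033.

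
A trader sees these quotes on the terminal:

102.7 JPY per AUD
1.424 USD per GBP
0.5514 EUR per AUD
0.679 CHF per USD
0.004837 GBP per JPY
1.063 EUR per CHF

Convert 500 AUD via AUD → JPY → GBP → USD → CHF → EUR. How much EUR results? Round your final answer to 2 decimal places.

255.29

500 AUD × 102.7 = 51350 JPY
51350 JPY × 0.004837 = 248.37995 GBP
248.37995 GBP × 1.424 = 353.6930488 USD
353.6930488 USD × 0.679 = 240.1575801352 CHF
240.1575801352 CHF × 1.063 = 255.2875076837176 EUR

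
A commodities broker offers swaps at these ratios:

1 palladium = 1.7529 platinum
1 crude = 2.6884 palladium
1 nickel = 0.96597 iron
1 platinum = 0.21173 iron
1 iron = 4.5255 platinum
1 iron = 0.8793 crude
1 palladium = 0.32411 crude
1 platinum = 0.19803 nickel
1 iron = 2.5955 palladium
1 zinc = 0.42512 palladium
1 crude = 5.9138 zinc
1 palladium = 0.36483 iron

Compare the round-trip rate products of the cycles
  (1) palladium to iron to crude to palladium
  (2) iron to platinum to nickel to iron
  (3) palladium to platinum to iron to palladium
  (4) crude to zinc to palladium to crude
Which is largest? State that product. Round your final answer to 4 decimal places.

0.9633

(1) 0.36483 × 0.8793 × 2.6884 = 0.86243
(2) 4.5255 × 0.19803 × 0.96597 = 0.86569
(3) 1.7529 × 0.21173 × 2.5955 = 0.96330
(4) 5.9138 × 0.42512 × 0.32411 = 0.81484
Highest is cycle (3) at 0.9633 (≤1, no arbitrage).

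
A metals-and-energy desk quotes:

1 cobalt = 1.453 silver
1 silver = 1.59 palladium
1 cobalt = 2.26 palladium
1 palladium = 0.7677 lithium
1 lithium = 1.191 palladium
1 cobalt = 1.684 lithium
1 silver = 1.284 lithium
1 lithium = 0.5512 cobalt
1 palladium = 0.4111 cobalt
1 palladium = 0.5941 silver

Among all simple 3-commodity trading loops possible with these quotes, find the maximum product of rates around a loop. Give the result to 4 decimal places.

lithium→cobalt→silver→lithium: 0.5512 × 1.453 × 1.284 = 1.02835
lithium→cobalt→palladium→lithium: 0.5512 × 2.26 × 0.7677 = 0.95633
silver→palladium→cobalt→silver: 1.59 × 0.4111 × 1.453 = 0.94975
lithium→palladium→silver→lithium: 1.191 × 0.5941 × 1.284 = 0.90852
lithium→palladium→cobalt→lithium: 1.191 × 0.4111 × 1.684 = 0.82452
Maximum is lithium→cobalt→silver→lithium at 1.0283; arbitrage exists.

1.0283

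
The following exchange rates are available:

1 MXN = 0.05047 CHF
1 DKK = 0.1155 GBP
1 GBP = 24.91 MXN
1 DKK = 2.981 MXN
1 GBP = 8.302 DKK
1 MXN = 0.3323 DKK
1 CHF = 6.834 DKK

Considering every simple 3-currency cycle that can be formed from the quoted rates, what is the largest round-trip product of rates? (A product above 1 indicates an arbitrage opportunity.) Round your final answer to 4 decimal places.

1.0282

CHF→DKK→MXN→CHF: 6.834 × 2.981 × 0.05047 = 1.02818
GBP→MXN→DKK→GBP: 24.91 × 0.3323 × 0.1155 = 0.95606
Maximum is CHF→DKK→MXN→CHF at 1.0282; arbitrage exists.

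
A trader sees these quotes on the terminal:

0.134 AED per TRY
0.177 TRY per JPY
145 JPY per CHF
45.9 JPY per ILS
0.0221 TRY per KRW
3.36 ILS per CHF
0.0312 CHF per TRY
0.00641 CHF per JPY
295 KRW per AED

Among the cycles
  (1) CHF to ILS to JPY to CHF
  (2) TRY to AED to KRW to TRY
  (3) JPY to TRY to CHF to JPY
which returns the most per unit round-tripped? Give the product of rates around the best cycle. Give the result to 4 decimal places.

0.9886

(1) 3.36 × 45.9 × 0.00641 = 0.98858
(2) 0.134 × 295 × 0.0221 = 0.87361
(3) 0.177 × 0.0312 × 145 = 0.80075
Highest is cycle (1) at 0.9886 (≤1, no arbitrage).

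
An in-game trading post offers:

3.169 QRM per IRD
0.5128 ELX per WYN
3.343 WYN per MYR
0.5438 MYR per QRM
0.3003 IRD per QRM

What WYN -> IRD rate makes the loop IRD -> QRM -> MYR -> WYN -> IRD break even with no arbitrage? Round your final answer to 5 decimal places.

0.17358

Known legs of the cycle: 3.169 × 0.5438 × 3.343 = 5.7609992546
For no arbitrage the full-cycle product must be 1, so the missing rate is 1 / 5.7609992546 ≈ 0.1735810.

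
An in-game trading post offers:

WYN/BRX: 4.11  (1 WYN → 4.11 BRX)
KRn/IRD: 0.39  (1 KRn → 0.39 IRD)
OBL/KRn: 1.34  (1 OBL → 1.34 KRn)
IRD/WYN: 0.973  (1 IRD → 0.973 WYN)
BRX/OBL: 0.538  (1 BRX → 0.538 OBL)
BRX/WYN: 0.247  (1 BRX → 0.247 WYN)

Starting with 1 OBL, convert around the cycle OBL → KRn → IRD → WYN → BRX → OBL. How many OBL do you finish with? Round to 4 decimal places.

1 OBL × 1.34 = 1.34 KRn
1.34 KRn × 0.39 = 0.5226 IRD
0.5226 IRD × 0.973 = 0.5084898 WYN
0.5084898 WYN × 4.11 = 2.089893078 BRX
2.089893078 BRX × 0.538 = 1.124362475964 OBL

1.1244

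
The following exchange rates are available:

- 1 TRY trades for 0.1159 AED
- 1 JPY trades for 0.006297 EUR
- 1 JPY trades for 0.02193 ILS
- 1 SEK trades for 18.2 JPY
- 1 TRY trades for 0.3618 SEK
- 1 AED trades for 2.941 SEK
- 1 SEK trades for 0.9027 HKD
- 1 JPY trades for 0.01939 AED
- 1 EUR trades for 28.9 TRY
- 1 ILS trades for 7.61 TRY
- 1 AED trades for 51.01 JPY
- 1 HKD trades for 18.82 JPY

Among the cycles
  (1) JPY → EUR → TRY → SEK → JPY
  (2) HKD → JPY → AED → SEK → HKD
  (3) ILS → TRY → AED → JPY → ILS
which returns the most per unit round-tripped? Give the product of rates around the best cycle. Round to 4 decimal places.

(1) 0.006297 × 28.9 × 0.3618 × 18.2 = 1.19832
(2) 18.82 × 0.01939 × 2.941 × 0.9027 = 0.96880
(3) 7.61 × 0.1159 × 51.01 × 0.02193 = 0.98665
Highest is cycle (1) at 1.1983 (>1, arbitrage).

1.1983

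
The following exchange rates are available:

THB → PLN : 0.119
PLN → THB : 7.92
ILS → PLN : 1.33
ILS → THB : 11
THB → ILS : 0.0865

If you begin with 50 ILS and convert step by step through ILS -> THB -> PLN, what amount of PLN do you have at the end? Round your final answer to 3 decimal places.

65.450

50 ILS × 11 = 550 THB
550 THB × 0.119 = 65.45 PLN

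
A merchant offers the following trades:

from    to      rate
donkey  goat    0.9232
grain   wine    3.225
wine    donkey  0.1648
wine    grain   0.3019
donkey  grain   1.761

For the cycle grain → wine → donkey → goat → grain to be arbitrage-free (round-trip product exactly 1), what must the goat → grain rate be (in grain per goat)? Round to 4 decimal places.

Known legs of the cycle: 3.225 × 0.1648 × 0.9232 = 0.490662336
For no arbitrage the full-cycle product must be 1, so the missing rate is 1 / 0.490662336 ≈ 2.038061.

2.0381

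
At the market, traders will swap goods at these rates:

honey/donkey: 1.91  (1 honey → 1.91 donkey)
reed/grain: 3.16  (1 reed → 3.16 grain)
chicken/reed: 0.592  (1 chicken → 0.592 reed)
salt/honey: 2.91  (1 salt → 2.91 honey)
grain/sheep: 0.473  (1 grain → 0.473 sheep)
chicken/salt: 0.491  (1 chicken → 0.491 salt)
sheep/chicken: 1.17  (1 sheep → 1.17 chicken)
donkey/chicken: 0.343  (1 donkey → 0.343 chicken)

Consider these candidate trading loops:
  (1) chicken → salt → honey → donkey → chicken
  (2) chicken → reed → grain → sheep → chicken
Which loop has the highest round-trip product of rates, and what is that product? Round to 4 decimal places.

1.0353

(1) 0.491 × 2.91 × 1.91 × 0.343 = 0.93606
(2) 0.592 × 3.16 × 0.473 × 1.17 = 1.03528
Highest is cycle (2) at 1.0353 (>1, arbitrage).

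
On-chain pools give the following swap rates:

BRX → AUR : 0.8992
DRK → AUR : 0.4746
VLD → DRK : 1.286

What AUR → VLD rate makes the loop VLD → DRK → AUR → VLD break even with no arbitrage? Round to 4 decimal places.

Known legs of the cycle: 1.286 × 0.4746 = 0.6103356
For no arbitrage the full-cycle product must be 1, so the missing rate is 1 / 0.6103356 ≈ 1.638443.

1.6384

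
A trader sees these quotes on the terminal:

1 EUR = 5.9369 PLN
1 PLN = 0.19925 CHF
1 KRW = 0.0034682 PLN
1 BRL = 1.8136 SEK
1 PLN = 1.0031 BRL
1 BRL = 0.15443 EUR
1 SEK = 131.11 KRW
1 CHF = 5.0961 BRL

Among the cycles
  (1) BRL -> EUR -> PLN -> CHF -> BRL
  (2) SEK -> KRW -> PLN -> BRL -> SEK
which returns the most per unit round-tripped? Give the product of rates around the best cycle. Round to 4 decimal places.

0.9310

(1) 0.15443 × 5.9369 × 0.19925 × 5.0961 = 0.93095
(2) 131.11 × 0.0034682 × 1.0031 × 1.8136 = 0.82723
Highest is cycle (1) at 0.9310 (≤1, no arbitrage).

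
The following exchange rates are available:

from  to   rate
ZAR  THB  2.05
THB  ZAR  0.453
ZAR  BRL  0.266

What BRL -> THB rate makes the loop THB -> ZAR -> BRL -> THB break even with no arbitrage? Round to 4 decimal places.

Known legs of the cycle: 0.453 × 0.266 = 0.120498
For no arbitrage the full-cycle product must be 1, so the missing rate is 1 / 0.120498 ≈ 8.298893.

8.2989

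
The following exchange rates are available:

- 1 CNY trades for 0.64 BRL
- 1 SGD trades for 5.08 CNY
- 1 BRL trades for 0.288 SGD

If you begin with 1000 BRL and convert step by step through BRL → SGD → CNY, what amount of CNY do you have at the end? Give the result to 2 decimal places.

1463.04

1000 BRL × 0.288 = 288 SGD
288 SGD × 5.08 = 1463.04 CNY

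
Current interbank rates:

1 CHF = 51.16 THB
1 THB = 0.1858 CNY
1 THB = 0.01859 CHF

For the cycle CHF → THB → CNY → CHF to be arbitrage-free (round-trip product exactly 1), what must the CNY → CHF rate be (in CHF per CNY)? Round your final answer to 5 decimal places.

0.10520

Known legs of the cycle: 51.16 × 0.1858 = 9.505528
For no arbitrage the full-cycle product must be 1, so the missing rate is 1 / 9.505528 ≈ 0.1052019.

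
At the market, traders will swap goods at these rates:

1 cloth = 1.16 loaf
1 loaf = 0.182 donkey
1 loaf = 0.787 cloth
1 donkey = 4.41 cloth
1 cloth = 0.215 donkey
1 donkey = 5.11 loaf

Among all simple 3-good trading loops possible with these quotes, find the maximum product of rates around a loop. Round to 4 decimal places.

loaf→donkey→cloth→loaf: 0.182 × 4.41 × 1.16 = 0.93104
loaf→cloth→donkey→loaf: 0.787 × 0.215 × 5.11 = 0.86464
Maximum is loaf→donkey→cloth→loaf at 0.9310; no arbitrage — every cycle loses value.

0.9310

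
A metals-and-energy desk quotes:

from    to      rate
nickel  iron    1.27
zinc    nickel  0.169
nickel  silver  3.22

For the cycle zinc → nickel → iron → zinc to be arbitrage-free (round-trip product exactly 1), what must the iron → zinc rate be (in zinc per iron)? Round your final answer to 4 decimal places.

4.6592

Known legs of the cycle: 0.169 × 1.27 = 0.21463
For no arbitrage the full-cycle product must be 1, so the missing rate is 1 / 0.21463 ≈ 4.659181.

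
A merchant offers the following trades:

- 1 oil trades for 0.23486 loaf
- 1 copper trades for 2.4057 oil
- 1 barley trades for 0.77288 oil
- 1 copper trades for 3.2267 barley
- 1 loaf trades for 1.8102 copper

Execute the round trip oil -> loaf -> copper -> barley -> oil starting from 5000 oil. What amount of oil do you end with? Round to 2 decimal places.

5000 oil × 0.23486 = 1174.3 loaf
1174.3 loaf × 1.8102 = 2125.71786 copper
2125.71786 copper × 3.2267 = 6859.053818862 barley
6859.053818862 barley × 0.77288 = 5301.22551552206256 oil

5301.23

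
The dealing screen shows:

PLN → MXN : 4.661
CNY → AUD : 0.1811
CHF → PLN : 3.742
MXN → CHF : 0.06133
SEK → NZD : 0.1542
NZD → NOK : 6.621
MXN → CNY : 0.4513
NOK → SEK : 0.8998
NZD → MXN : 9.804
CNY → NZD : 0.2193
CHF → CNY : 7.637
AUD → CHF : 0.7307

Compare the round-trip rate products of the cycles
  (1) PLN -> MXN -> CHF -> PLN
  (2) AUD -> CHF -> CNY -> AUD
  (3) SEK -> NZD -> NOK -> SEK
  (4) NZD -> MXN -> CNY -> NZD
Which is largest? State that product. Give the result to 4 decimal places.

(1) 4.661 × 0.06133 × 3.742 = 1.06968
(2) 0.7307 × 7.637 × 0.1811 = 1.01060
(3) 0.1542 × 6.621 × 0.8998 = 0.91866
(4) 9.804 × 0.4513 × 0.2193 = 0.97030
Highest is cycle (1) at 1.0697 (>1, arbitrage).

1.0697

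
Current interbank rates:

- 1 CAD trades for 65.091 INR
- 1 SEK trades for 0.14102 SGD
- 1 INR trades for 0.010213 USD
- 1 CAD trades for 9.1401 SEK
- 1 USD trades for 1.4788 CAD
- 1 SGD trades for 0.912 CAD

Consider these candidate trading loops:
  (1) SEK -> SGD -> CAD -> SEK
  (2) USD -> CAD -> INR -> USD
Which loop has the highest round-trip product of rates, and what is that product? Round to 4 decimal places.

(1) 0.14102 × 0.912 × 9.1401 = 1.17551
(2) 1.4788 × 65.091 × 0.010213 = 0.98307
Highest is cycle (1) at 1.1755 (>1, arbitrage).

1.1755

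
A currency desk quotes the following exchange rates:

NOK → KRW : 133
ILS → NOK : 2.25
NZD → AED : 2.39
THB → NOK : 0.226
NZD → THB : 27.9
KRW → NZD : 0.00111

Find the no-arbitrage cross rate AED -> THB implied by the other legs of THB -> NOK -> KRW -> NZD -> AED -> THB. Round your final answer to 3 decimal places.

12.541

Known legs of the cycle: 0.226 × 133 × 0.00111 × 2.39 = 0.0797408682
For no arbitrage the full-cycle product must be 1, so the missing rate is 1 / 0.0797408682 ≈ 12.54062.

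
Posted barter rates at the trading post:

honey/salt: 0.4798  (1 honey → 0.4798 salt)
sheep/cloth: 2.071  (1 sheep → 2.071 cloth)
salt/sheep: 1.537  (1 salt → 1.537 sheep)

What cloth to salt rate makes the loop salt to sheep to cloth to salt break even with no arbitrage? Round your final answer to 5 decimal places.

0.31416

Known legs of the cycle: 1.537 × 2.071 = 3.183127
For no arbitrage the full-cycle product must be 1, so the missing rate is 1 / 3.183127 ≈ 0.3141565.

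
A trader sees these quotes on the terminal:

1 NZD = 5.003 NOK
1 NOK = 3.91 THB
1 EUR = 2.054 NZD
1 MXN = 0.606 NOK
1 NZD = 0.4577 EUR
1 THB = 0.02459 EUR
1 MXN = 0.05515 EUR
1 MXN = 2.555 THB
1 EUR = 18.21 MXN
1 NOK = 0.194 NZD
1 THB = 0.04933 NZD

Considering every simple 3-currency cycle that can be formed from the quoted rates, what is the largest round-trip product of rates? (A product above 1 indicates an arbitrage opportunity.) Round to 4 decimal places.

THB→EUR→MXN→THB: 0.02459 × 18.21 × 2.555 = 1.14409
THB→NZD→NOK→THB: 0.04933 × 5.003 × 3.91 = 0.96498
Maximum is THB→EUR→MXN→THB at 1.1441; arbitrage exists.

1.1441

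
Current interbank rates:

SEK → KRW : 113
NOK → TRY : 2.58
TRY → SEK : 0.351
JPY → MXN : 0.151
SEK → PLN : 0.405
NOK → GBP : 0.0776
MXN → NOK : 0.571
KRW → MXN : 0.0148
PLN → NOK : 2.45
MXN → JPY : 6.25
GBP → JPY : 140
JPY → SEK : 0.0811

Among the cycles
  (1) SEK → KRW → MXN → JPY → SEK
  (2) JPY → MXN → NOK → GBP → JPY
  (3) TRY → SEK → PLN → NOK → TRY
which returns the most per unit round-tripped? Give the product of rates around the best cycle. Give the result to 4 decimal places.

(1) 113 × 0.0148 × 6.25 × 0.0811 = 0.84770
(2) 0.151 × 0.571 × 0.0776 × 140 = 0.93670
(3) 0.351 × 0.405 × 2.45 × 2.58 = 0.89856
Highest is cycle (2) at 0.9367 (≤1, no arbitrage).

0.9367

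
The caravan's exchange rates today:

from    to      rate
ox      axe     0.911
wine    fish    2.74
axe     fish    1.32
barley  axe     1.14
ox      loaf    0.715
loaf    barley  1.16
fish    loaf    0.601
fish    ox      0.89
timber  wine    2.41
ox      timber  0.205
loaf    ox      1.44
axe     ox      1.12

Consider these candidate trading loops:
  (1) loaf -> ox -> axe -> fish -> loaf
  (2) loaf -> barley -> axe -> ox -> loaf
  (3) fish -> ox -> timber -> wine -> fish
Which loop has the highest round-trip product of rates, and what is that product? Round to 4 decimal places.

(1) 1.44 × 0.911 × 1.32 × 0.601 = 1.04071
(2) 1.16 × 1.14 × 1.12 × 0.715 = 1.05898
(3) 0.89 × 0.205 × 2.41 × 2.74 = 1.20479
Highest is cycle (3) at 1.2048 (>1, arbitrage).

1.2048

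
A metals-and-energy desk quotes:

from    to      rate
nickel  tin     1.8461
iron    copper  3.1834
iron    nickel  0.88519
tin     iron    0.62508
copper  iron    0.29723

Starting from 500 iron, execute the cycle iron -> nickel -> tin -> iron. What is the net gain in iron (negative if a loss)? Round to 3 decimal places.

10.737

500 iron × 0.88519 = 442.595 nickel
442.595 nickel × 1.8461 = 817.0746295 tin
817.0746295 tin × 0.62508 = 510.73700940786 iron
Net change: 510.73700940786 − 500 = 10.73700940786 iron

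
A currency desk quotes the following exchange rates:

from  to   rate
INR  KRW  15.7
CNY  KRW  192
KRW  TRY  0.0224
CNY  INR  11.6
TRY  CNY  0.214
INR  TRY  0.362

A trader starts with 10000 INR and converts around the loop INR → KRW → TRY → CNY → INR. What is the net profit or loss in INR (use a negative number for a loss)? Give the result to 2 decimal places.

10000 INR × 15.7 = 157000 KRW
157000 KRW × 0.0224 = 3516.8 TRY
3516.8 TRY × 0.214 = 752.5952 CNY
752.5952 CNY × 11.6 = 8730.10432 INR
Net change: 8730.10432 − 10000 = -1269.89568 INR

-1269.90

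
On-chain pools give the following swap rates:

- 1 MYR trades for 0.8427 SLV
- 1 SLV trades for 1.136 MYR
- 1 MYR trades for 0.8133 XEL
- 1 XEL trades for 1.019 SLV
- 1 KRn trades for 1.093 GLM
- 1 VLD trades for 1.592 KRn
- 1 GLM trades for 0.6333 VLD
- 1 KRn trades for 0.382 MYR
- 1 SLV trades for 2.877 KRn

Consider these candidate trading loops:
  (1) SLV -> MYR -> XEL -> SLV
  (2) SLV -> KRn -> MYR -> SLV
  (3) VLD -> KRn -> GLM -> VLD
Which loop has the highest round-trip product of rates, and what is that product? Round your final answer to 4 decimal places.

1.1020

(1) 1.136 × 0.8133 × 1.019 = 0.94146
(2) 2.877 × 0.382 × 0.8427 = 0.92614
(3) 1.592 × 1.093 × 0.6333 = 1.10198
Highest is cycle (3) at 1.1020 (>1, arbitrage).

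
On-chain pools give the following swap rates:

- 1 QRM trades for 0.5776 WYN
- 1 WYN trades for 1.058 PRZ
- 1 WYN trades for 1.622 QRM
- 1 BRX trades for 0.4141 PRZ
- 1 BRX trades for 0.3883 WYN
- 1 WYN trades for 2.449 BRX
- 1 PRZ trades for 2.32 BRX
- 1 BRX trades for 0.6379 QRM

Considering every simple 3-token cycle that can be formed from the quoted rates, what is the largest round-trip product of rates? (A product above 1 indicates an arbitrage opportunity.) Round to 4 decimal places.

WYN→PRZ→BRX→WYN: 1.058 × 2.32 × 0.3883 = 0.95311
WYN→BRX→QRM→WYN: 2.449 × 0.6379 × 0.5776 = 0.90234
Maximum is WYN→PRZ→BRX→WYN at 0.9531; no arbitrage — every cycle loses value.

0.9531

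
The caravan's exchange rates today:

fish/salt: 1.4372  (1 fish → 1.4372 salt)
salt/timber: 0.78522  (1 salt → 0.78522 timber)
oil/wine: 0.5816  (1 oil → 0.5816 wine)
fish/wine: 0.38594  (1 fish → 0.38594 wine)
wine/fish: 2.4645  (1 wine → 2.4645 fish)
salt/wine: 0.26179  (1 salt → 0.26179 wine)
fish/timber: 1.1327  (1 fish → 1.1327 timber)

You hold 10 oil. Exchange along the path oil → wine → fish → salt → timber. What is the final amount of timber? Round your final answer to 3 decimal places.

16.176

10 oil × 0.5816 = 5.816 wine
5.816 wine × 2.4645 = 14.333532 fish
14.333532 fish × 1.4372 = 20.6001521904 salt
20.6001521904 salt × 0.78522 = 16.175651502945888 timber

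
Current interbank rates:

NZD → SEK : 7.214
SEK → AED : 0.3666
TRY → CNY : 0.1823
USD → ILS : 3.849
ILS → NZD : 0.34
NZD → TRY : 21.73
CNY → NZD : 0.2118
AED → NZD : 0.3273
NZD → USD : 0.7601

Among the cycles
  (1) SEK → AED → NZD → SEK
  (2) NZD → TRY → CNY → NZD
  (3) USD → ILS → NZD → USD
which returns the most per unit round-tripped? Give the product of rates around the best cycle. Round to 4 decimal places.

(1) 0.3666 × 0.3273 × 7.214 = 0.86559
(2) 21.73 × 0.1823 × 0.2118 = 0.83902
(3) 3.849 × 0.34 × 0.7601 = 0.99471
Highest is cycle (3) at 0.9947 (≤1, no arbitrage).

0.9947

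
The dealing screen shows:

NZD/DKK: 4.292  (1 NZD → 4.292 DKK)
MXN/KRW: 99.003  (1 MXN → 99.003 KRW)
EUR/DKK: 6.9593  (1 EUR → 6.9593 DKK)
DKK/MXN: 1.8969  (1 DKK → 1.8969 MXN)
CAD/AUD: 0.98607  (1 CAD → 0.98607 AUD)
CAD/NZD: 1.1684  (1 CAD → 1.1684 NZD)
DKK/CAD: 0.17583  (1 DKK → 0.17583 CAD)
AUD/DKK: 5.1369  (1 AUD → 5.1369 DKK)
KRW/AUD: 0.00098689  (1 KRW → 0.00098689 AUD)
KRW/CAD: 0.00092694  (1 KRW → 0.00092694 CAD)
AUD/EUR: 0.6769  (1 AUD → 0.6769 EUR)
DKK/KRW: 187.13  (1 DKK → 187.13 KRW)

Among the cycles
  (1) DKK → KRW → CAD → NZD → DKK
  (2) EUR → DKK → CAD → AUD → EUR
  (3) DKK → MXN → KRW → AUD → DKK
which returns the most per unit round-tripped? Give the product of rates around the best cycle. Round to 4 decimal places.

0.9521

(1) 187.13 × 0.00092694 × 1.1684 × 4.292 = 0.86985
(2) 6.9593 × 0.17583 × 0.98607 × 0.6769 = 0.81675
(3) 1.8969 × 99.003 × 0.00098689 × 5.1369 = 0.95206
Highest is cycle (3) at 0.9521 (≤1, no arbitrage).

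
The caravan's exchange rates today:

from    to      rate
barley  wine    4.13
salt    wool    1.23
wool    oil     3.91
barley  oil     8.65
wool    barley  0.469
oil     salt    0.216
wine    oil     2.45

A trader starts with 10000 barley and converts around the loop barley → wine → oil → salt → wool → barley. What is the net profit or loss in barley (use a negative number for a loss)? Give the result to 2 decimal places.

10000 barley × 4.13 = 41300 wine
41300 wine × 2.45 = 101185 oil
101185 oil × 0.216 = 21855.96 salt
21855.96 salt × 1.23 = 26882.8308 wool
26882.8308 wool × 0.469 = 12608.0476452 barley
Net change: 12608.0476452 − 10000 = 2608.0476452 barley

2608.05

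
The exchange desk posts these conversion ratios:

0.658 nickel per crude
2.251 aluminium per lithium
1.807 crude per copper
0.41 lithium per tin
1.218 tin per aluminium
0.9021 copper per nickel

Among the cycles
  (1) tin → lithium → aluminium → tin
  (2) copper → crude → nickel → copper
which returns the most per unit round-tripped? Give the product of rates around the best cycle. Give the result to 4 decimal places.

1.1241

(1) 0.41 × 2.251 × 1.218 = 1.12410
(2) 1.807 × 0.658 × 0.9021 = 1.07260
Highest is cycle (1) at 1.1241 (>1, arbitrage).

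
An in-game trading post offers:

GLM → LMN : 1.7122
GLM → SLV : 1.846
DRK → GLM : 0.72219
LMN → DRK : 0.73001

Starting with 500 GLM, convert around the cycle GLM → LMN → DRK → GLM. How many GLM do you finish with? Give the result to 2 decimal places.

451.34

500 GLM × 1.7122 = 856.1 LMN
856.1 LMN × 0.73001 = 624.961561 DRK
624.961561 DRK × 0.72219 = 451.34098973859 GLM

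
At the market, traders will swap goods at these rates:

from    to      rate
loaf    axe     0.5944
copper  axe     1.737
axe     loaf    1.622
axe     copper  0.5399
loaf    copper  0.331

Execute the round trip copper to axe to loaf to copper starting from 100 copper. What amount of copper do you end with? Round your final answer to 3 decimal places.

100 copper × 1.737 = 173.7 axe
173.7 axe × 1.622 = 281.7414 loaf
281.7414 loaf × 0.331 = 93.2564034 copper

93.256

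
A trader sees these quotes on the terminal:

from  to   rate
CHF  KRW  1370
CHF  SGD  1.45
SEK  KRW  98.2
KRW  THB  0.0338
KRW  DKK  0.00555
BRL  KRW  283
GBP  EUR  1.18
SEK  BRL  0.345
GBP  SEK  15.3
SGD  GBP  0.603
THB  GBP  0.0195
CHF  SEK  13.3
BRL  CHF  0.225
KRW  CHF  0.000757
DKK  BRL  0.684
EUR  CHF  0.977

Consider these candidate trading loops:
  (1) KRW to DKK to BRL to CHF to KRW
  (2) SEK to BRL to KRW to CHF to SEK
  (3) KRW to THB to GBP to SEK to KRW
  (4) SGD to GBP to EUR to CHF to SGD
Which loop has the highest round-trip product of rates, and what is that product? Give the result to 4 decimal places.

(1) 0.00555 × 0.684 × 0.225 × 1370 = 1.17018
(2) 0.345 × 283 × 0.000757 × 13.3 = 0.98300
(3) 0.0338 × 0.0195 × 15.3 × 98.2 = 0.99027
(4) 0.603 × 1.18 × 0.977 × 1.45 = 1.00800
Highest is cycle (1) at 1.1702 (>1, arbitrage).

1.1702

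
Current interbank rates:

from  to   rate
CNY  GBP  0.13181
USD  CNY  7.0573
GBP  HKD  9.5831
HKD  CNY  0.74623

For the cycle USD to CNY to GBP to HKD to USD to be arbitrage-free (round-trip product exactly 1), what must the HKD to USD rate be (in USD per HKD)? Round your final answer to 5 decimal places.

0.11218

Known legs of the cycle: 7.0573 × 0.13181 × 9.5831 = 8.9144172809503
For no arbitrage the full-cycle product must be 1, so the missing rate is 1 / 8.9144172809503 ≈ 0.1121778.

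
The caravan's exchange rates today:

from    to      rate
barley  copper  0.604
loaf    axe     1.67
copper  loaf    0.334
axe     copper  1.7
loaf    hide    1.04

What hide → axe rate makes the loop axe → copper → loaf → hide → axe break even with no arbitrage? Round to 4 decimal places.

Known legs of the cycle: 1.7 × 0.334 × 1.04 = 0.590512
For no arbitrage the full-cycle product must be 1, so the missing rate is 1 / 0.590512 ≈ 1.693446.

1.6934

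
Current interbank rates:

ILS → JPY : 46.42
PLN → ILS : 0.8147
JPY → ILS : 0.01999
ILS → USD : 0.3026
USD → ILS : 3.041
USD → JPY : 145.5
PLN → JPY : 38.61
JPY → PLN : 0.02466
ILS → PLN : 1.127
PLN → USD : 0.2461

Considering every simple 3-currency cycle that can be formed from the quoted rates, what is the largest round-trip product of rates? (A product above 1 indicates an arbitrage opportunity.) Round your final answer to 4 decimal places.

0.9326

JPY→PLN→ILS→JPY: 0.02466 × 0.8147 × 46.42 = 0.93260
JPY→PLN→USD→JPY: 0.02466 × 0.2461 × 145.5 = 0.88301
JPY→ILS→USD→JPY: 0.01999 × 0.3026 × 145.5 = 0.88013
JPY→ILS→PLN→JPY: 0.01999 × 1.127 × 38.61 = 0.86983
PLN→USD→ILS→PLN: 0.2461 × 3.041 × 1.127 = 0.84344
Maximum is JPY→PLN→ILS→JPY at 0.9326; no arbitrage — every cycle loses value.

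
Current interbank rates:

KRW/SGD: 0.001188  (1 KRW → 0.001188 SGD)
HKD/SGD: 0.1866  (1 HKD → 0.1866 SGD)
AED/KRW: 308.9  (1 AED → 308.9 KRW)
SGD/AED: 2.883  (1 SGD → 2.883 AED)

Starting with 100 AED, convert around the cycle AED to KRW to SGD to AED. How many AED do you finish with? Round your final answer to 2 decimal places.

100 AED × 308.9 = 30890 KRW
30890 KRW × 0.001188 = 36.69732 SGD
36.69732 SGD × 2.883 = 105.79837356 AED

105.80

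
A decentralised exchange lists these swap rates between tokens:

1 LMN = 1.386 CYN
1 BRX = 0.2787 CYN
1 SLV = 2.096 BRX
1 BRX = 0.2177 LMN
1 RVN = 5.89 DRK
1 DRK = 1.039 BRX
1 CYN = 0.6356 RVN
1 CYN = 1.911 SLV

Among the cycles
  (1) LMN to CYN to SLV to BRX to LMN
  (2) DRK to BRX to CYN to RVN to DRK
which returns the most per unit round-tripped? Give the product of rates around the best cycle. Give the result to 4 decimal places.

(1) 1.386 × 1.911 × 2.096 × 0.2177 = 1.20858
(2) 1.039 × 0.2787 × 0.6356 × 5.89 = 1.08406
Highest is cycle (1) at 1.2086 (>1, arbitrage).

1.2086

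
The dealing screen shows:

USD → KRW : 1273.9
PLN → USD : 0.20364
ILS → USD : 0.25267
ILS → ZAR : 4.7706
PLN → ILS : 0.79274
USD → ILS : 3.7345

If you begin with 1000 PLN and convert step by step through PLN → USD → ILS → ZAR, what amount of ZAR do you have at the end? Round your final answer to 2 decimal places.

3628.01

1000 PLN × 0.20364 = 203.64 USD
203.64 USD × 3.7345 = 760.49358 ILS
760.49358 ILS × 4.7706 = 3628.010672748 ZAR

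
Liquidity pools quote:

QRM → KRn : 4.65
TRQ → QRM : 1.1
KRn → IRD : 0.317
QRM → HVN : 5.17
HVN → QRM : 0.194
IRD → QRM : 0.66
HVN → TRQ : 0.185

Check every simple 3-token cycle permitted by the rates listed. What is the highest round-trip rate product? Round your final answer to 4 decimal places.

HVN→TRQ→QRM→HVN: 0.185 × 1.1 × 5.17 = 1.05210
IRD→QRM→KRn→IRD: 0.66 × 4.65 × 0.317 = 0.97287
Maximum is HVN→TRQ→QRM→HVN at 1.0521; arbitrage exists.

1.0521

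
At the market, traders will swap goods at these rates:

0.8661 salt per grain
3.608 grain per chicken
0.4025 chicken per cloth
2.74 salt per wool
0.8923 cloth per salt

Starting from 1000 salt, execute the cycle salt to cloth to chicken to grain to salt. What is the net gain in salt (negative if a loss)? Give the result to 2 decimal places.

122.31

1000 salt × 0.8923 = 892.3 cloth
892.3 cloth × 0.4025 = 359.15075 chicken
359.15075 chicken × 3.608 = 1295.815906 grain
1295.815906 grain × 0.8661 = 1122.3061561866 salt
Net change: 1122.3061561866 − 1000 = 122.3061561866 salt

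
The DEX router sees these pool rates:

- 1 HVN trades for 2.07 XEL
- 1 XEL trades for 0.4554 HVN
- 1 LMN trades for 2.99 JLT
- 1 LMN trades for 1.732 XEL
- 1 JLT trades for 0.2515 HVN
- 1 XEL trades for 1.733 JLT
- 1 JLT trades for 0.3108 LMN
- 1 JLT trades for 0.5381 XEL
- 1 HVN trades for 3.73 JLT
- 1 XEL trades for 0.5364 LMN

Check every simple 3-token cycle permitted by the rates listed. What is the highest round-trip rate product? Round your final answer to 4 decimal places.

LMN→XEL→JLT→LMN: 1.732 × 1.733 × 0.3108 = 0.93288
JLT→XEL→HVN→JLT: 0.5381 × 0.4554 × 3.73 = 0.91404
JLT→HVN→XEL→JLT: 0.2515 × 2.07 × 1.733 = 0.90221
LMN→JLT→XEL→LMN: 2.99 × 0.5381 × 0.5364 = 0.86302
Maximum is LMN→XEL→JLT→LMN at 0.9329; no arbitrage — every cycle loses value.

0.9329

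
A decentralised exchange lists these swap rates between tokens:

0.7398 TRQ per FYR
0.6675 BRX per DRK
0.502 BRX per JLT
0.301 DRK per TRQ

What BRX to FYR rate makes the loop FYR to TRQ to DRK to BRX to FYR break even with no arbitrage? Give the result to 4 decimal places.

Known legs of the cycle: 0.7398 × 0.301 × 0.6675 = 0.1486387665
For no arbitrage the full-cycle product must be 1, so the missing rate is 1 / 0.1486387665 ≈ 6.727720.

6.7277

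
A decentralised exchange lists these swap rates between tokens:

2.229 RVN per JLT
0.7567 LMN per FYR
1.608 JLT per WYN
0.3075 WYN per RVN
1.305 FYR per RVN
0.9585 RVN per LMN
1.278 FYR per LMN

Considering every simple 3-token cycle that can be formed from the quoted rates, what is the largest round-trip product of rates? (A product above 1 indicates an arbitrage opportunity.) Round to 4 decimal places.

1.1022

RVN→WYN→JLT→RVN: 0.3075 × 1.608 × 2.229 = 1.10215
LMN→RVN→FYR→LMN: 0.9585 × 1.305 × 0.7567 = 0.94651
Maximum is RVN→WYN→JLT→RVN at 1.1022; arbitrage exists.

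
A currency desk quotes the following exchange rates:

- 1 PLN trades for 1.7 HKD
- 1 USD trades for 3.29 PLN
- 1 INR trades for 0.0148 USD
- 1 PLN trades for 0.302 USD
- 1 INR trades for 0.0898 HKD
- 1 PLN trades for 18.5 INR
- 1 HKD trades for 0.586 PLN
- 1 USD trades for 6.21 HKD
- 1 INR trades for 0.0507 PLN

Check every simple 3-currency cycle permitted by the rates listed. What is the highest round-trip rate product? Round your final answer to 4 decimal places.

1.0990

PLN→USD→HKD→PLN: 0.302 × 6.21 × 0.586 = 1.09900
PLN→INR→HKD→PLN: 18.5 × 0.0898 × 0.586 = 0.97352
PLN→INR→USD→PLN: 18.5 × 0.0148 × 3.29 = 0.90080
Maximum is PLN→USD→HKD→PLN at 1.0990; arbitrage exists.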